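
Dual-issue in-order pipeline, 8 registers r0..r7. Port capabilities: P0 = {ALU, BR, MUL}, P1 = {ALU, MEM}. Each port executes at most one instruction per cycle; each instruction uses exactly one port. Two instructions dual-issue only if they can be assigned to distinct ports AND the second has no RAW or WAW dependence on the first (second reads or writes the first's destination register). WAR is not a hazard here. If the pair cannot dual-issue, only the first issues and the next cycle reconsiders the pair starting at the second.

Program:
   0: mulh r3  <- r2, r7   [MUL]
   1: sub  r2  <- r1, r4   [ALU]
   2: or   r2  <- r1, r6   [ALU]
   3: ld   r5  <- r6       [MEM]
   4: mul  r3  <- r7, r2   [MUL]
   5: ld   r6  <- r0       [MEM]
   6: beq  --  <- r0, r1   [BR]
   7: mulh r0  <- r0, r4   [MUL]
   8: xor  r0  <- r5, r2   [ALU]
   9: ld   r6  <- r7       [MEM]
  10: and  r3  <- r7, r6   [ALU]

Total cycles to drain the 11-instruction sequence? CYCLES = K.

CYCLES = 7

  cy0 -> i0&i1 (mulh sub) dual
  cy1 -> i2&i3 (or ld) dual
  cy2 -> i4&i5 (mul ld) dual
  cy3 -> i6 (beq) no-port BR/MUL
  cy4 -> i7 (mulh) WAW r0
  cy5 -> i8&i9 (xor ld) dual
  cy6 -> i10 (and) tail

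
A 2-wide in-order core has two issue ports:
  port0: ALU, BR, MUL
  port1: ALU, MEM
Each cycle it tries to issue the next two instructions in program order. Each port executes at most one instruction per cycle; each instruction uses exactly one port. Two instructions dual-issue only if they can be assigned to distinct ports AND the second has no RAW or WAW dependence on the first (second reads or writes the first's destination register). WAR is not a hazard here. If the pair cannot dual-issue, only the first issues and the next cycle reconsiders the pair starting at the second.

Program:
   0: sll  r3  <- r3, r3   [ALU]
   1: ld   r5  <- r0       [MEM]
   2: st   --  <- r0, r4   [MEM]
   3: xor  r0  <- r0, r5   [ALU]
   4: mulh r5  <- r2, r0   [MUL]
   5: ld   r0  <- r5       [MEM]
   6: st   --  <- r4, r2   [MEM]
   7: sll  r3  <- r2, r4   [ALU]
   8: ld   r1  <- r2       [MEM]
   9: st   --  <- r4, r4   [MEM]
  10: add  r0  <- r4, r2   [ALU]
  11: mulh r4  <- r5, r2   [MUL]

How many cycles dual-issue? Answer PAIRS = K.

  cy0 -> i0+i1 (sll+ld) dual
  cy1 -> i2+i3 (st+xor) dual
  cy2 -> i4 (mulh) RAW r5
  cy3 -> i5 (ld) no-port MEM/MEM
  cy4 -> i6+i7 (st+sll) dual
  cy5 -> i8 (ld) no-port MEM/MEM
  cy6 -> i9+i10 (st+add) dual
  cy7 -> i11 (mulh) tail

PAIRS = 4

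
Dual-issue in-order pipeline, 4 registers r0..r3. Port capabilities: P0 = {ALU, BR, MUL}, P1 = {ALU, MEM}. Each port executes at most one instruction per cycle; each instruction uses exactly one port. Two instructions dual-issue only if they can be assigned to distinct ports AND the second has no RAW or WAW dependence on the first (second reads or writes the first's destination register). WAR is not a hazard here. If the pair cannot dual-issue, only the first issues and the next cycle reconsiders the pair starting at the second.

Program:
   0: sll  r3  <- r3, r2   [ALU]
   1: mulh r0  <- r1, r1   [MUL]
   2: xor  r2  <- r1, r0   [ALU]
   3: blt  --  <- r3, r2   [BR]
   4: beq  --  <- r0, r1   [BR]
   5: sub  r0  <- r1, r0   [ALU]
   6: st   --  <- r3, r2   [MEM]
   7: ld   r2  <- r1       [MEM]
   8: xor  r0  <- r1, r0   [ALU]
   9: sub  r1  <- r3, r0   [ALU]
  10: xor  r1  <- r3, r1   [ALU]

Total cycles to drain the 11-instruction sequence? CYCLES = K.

CYCLES = 8

c0: i0/i1 sll.ALU mulh.MUL  2-wide
c1: i2 xor.ALU  RAW r2
c2: i3 blt.BR  no-port BR/BR
c3: i4/i5 beq.BR sub.ALU  2-wide
c4: i6 st.MEM  no-port MEM/MEM
c5: i7/i8 ld.MEM xor.ALU  2-wide
c6: i9 sub.ALU  RAW+WAW r1
c7: i10 xor.ALU  tail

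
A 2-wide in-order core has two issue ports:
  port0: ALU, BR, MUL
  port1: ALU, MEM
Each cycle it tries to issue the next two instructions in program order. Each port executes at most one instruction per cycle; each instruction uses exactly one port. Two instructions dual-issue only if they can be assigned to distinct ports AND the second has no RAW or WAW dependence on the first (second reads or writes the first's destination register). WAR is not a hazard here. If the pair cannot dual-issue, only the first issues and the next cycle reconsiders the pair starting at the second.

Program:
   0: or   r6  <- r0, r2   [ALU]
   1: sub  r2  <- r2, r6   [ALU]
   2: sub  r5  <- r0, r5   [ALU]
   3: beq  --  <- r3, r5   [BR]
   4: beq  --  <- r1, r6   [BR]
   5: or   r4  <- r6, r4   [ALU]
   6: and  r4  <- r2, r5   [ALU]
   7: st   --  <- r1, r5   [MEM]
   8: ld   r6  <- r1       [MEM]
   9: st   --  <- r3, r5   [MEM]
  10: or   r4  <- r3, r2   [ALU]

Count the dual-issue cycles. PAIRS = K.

c0: i0 or  RAW r6
c1: i1/i2 sub+sub  pair
c2: i3 beq  no-port BR/BR
c3: i4/i5 beq+or  pair
c4: i6/i7 and+st  pair
c5: i8 ld  no-port MEM/MEM
c6: i9/i10 st+or  pair

PAIRS = 4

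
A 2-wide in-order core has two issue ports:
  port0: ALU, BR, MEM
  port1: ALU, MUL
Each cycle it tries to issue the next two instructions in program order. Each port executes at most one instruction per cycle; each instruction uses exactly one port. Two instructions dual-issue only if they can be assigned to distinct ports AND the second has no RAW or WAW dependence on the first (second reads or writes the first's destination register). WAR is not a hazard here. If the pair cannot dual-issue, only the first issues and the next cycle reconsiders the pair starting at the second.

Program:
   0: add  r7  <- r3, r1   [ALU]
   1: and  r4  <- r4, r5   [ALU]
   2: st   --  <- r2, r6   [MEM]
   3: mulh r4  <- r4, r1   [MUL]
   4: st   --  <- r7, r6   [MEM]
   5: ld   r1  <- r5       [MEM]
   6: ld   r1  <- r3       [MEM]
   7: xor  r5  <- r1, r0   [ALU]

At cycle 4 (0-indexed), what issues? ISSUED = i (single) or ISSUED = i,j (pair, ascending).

ISSUED = 6

  cy0 -> i0,i1 (add and) 2-wide
  cy1 -> i2,i3 (st mulh) 2-wide
  cy2 -> i4 (st) no-port MEM/MEM
  cy3 -> i5 (ld) no-port MEM/MEM
  cy4 -> i6 (ld) RAW r1
  cy5 -> i7 (xor) tail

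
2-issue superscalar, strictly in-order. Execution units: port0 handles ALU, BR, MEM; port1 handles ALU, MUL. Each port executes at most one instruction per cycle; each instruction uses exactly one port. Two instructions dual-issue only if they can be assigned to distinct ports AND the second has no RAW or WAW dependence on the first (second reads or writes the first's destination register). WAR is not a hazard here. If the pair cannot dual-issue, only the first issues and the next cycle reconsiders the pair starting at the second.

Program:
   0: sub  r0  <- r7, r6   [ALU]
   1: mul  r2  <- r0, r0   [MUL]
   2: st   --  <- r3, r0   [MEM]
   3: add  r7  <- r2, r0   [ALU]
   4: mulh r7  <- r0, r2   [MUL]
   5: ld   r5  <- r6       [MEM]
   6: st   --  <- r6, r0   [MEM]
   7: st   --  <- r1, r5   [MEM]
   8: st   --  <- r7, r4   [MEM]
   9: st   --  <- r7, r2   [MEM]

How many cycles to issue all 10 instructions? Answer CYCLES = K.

t=0 i0:sub ; RAW r0
t=1 i1+i2:mul/st ; 2-wide
t=2 i3:add ; WAW r7
t=3 i4+i5:mulh/ld ; 2-wide
t=4 i6:st ; no-port MEM/MEM
t=5 i7:st ; no-port MEM/MEM
t=6 i8:st ; no-port MEM/MEM
t=7 i9:st ; tail

CYCLES = 8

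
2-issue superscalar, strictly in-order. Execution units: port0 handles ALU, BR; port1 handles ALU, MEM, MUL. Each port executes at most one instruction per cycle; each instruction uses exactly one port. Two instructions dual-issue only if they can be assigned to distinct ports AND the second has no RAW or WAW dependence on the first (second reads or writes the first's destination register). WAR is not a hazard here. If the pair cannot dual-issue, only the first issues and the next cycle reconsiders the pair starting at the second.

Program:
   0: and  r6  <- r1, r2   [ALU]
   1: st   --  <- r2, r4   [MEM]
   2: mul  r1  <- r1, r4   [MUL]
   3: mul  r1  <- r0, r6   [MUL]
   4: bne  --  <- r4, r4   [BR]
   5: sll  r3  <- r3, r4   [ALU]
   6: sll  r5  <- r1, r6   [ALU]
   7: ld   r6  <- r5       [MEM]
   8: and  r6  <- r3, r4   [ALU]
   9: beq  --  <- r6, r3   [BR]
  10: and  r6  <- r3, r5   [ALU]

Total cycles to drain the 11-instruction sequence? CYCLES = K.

t=0 i0,i1:and.ALU;st.MEM ; 2-wide
t=1 i2:mul.MUL ; no-port MUL/MUL
t=2 i3,i4:mul.MUL;bne.BR ; 2-wide
t=3 i5,i6:sll.ALU;sll.ALU ; 2-wide
t=4 i7:ld.MEM ; WAW r6
t=5 i8:and.ALU ; RAW r6
t=6 i9,i10:beq.BR;and.ALU ; 2-wide

CYCLES = 7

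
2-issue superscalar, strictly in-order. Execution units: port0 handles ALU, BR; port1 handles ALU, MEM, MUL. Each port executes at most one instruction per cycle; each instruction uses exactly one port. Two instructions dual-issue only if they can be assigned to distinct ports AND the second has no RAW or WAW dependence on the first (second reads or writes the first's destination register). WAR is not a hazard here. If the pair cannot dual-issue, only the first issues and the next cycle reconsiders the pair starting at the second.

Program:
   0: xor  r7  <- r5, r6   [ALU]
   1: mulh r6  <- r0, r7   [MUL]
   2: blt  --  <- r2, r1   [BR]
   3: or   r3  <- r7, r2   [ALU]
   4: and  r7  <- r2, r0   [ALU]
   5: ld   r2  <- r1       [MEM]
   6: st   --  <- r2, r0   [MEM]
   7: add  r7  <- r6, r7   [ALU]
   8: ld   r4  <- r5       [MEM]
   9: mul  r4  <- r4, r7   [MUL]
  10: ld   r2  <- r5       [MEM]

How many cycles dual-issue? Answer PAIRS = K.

PAIRS = 3

0. xor.ALU @i0  | RAW r7
1. mulh.MUL/blt.BR @i1&i2  | dual
2. or.ALU/and.ALU @i3&i4  | dual
3. ld.MEM @i5  | no-port MEM/MEM
4. st.MEM/add.ALU @i6&i7  | dual
5. ld.MEM @i8  | no-port MEM/MUL
6. mul.MUL @i9  | no-port MUL/MEM
7. ld.MEM @i10  | tail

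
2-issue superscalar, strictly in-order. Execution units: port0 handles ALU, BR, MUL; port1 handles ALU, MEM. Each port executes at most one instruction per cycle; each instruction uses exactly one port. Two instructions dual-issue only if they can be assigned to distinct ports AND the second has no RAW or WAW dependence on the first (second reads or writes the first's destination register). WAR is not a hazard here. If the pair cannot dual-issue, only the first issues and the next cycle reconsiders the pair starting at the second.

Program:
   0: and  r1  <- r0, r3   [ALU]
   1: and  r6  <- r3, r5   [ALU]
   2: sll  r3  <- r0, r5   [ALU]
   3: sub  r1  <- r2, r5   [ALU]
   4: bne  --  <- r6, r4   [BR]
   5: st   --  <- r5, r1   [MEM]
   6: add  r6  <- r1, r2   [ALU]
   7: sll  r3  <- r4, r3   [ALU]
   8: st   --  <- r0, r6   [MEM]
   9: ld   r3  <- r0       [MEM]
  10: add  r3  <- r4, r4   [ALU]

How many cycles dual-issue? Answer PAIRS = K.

#0 head=0: and and i0+i1 pair
#1 head=2: sll sub i2+i3 pair
#2 head=4: bne st i4+i5 pair
#3 head=6: add sll i6+i7 pair
#4 head=8: st i8 no-port MEM/MEM
#5 head=9: ld i9 WAW r3
#6 head=10: add i10 tail

PAIRS = 4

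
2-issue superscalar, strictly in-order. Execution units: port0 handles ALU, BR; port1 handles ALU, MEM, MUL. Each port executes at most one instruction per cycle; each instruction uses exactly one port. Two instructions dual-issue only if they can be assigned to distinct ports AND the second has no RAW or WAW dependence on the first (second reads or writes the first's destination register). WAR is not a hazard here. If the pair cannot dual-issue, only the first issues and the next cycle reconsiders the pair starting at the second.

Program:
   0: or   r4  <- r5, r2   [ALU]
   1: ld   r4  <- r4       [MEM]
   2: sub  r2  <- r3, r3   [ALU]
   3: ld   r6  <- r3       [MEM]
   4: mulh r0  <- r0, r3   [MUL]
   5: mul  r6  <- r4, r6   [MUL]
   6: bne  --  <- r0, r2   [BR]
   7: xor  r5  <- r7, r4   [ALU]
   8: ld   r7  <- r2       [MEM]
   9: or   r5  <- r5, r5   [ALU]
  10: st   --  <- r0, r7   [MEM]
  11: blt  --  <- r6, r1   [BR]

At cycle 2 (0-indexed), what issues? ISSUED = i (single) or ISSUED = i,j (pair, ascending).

ISSUED = 3

  cy0 -> i0 (or) RAW+WAW r4
  cy1 -> i1&i2 (ld+sub) 2-wide
  cy2 -> i3 (ld) no-port MEM/MUL
  cy3 -> i4 (mulh) no-port MUL/MUL
  cy4 -> i5&i6 (mul+bne) 2-wide
  cy5 -> i7&i8 (xor+ld) 2-wide
  cy6 -> i9&i10 (or+st) 2-wide
  cy7 -> i11 (blt) tail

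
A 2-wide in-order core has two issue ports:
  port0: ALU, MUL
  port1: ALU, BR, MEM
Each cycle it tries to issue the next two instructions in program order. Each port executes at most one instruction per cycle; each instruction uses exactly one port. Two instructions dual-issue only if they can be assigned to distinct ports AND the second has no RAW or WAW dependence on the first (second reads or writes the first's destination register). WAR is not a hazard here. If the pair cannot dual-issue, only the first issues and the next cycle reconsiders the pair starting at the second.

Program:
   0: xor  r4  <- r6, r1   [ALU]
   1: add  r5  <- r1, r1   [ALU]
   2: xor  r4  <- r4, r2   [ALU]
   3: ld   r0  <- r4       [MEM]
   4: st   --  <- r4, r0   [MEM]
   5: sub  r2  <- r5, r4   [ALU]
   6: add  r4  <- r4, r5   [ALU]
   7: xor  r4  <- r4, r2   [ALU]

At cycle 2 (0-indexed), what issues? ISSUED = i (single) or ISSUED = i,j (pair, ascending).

[0] i0,i1  xor.ALU+add.ALU  -- pair
[1] i2  xor.ALU  -- RAW r4
[2] i3  ld.MEM  -- no-port MEM/MEM
[3] i4,i5  st.MEM+sub.ALU  -- pair
[4] i6  add.ALU  -- RAW+WAW r4
[5] i7  xor.ALU  -- tail

ISSUED = 3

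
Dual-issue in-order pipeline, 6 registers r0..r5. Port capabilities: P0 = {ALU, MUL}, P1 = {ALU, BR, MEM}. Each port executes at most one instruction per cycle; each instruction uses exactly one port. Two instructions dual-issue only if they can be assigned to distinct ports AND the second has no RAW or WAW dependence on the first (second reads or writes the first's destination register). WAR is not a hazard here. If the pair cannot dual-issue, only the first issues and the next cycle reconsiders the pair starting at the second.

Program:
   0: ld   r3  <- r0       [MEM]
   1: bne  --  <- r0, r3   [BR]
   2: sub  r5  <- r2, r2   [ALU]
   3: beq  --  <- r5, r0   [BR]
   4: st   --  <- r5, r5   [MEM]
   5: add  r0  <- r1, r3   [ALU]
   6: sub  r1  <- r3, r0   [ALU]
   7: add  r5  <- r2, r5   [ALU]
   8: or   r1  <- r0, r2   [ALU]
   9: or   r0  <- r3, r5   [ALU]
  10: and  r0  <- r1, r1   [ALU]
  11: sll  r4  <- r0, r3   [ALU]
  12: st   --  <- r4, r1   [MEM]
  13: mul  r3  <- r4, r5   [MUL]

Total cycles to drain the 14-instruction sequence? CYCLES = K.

t=0 i0:ld ; no-port MEM/BR
t=1 i1&i2:bne+sub ; dual
t=2 i3:beq ; no-port BR/MEM
t=3 i4&i5:st+add ; dual
t=4 i6&i7:sub+add ; dual
t=5 i8&i9:or+or ; dual
t=6 i10:and ; RAW r0
t=7 i11:sll ; RAW r4
t=8 i12&i13:st+mul ; dual

CYCLES = 9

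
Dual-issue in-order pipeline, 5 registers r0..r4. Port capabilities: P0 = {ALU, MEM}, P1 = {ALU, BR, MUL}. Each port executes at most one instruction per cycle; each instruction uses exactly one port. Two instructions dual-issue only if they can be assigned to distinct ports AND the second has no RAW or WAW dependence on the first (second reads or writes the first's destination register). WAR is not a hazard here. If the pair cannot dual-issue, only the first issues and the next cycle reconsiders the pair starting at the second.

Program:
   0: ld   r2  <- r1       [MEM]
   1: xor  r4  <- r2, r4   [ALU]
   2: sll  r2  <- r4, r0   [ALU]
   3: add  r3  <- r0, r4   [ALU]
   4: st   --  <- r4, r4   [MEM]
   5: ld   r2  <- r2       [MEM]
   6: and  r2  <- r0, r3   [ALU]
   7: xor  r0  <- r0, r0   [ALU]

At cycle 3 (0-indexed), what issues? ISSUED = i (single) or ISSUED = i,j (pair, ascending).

ISSUED = 4

  cy0 -> i0 (ld.MEM) RAW r2
  cy1 -> i1 (xor.ALU) RAW r4
  cy2 -> i2,i3 (sll.ALU+add.ALU) 2-wide
  cy3 -> i4 (st.MEM) no-port MEM/MEM
  cy4 -> i5 (ld.MEM) WAW r2
  cy5 -> i6,i7 (and.ALU+xor.ALU) 2-wide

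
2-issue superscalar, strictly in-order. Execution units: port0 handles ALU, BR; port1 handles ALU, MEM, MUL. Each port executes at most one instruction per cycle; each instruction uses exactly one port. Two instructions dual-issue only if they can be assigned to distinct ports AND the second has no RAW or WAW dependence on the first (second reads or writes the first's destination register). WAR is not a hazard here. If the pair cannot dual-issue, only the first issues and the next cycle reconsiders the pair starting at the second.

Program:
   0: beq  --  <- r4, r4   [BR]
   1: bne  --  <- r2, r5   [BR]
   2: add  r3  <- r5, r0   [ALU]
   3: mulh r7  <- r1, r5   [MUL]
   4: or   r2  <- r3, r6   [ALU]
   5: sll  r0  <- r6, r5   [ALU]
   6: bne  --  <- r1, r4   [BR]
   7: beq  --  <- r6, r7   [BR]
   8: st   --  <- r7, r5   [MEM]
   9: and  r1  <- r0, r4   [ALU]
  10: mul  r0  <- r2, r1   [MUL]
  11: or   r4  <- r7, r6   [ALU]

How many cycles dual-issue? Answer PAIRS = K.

PAIRS = 5

#0 head=0: beq i0 no-port BR/BR
#1 head=1: bne+add i1&i2 2-wide
#2 head=3: mulh+or i3&i4 2-wide
#3 head=5: sll+bne i5&i6 2-wide
#4 head=7: beq+st i7&i8 2-wide
#5 head=9: and i9 RAW r1
#6 head=10: mul+or i10&i11 2-wide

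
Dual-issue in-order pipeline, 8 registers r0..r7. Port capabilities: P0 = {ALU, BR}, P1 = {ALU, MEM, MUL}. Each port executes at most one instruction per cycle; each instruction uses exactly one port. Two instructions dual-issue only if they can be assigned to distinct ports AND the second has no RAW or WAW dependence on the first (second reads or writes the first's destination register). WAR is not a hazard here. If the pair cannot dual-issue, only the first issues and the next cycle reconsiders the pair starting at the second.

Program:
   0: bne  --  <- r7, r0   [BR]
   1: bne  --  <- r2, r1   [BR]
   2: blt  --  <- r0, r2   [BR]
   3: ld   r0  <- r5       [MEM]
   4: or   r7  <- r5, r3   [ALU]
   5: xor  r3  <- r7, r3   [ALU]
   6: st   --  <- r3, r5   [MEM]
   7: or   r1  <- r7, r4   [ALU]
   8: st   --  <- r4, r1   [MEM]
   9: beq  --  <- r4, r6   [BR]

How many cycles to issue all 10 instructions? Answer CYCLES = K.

CYCLES = 7

#0 head=0: bne.BR i0 no-port BR/BR
#1 head=1: bne.BR i1 no-port BR/BR
#2 head=2: blt.BR+ld.MEM i2/i3 2-wide
#3 head=4: or.ALU i4 RAW r7
#4 head=5: xor.ALU i5 RAW r3
#5 head=6: st.MEM+or.ALU i6/i7 2-wide
#6 head=8: st.MEM+beq.BR i8/i9 2-wide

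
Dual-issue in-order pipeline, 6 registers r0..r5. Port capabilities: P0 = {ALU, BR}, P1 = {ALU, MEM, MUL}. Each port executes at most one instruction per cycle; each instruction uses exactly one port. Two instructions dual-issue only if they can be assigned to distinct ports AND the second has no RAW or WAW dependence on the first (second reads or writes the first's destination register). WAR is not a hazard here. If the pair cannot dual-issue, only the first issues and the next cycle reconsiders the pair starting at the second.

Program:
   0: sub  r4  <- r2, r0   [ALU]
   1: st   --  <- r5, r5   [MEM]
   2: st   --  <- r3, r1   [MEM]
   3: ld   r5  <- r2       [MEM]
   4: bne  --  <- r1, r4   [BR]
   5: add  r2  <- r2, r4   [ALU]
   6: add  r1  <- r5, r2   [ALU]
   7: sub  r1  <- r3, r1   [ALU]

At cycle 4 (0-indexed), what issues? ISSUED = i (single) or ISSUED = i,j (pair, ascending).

ISSUED = 6

0. sub.ALU;st.MEM @i0+i1  | pair
1. st.MEM @i2  | no-port MEM/MEM
2. ld.MEM;bne.BR @i3+i4  | pair
3. add.ALU @i5  | RAW r2
4. add.ALU @i6  | RAW+WAW r1
5. sub.ALU @i7  | tail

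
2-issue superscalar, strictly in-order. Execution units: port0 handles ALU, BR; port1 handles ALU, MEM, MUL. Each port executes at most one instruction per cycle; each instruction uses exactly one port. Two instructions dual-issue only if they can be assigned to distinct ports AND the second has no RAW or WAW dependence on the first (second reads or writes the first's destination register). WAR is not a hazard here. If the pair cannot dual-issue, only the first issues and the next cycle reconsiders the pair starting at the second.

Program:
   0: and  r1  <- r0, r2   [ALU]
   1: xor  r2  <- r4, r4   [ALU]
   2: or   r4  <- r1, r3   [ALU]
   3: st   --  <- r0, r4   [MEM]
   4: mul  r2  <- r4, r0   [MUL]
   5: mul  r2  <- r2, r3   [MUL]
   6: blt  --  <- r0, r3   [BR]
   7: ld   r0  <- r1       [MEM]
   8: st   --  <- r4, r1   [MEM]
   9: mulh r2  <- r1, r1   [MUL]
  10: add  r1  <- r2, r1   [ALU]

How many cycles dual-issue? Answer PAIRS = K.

PAIRS = 2

t=0 i0&i1:and;xor ; dual
t=1 i2:or ; RAW r4
t=2 i3:st ; no-port MEM/MUL
t=3 i4:mul ; no-port MUL/MUL
t=4 i5&i6:mul;blt ; dual
t=5 i7:ld ; no-port MEM/MEM
t=6 i8:st ; no-port MEM/MUL
t=7 i9:mulh ; RAW r2
t=8 i10:add ; tail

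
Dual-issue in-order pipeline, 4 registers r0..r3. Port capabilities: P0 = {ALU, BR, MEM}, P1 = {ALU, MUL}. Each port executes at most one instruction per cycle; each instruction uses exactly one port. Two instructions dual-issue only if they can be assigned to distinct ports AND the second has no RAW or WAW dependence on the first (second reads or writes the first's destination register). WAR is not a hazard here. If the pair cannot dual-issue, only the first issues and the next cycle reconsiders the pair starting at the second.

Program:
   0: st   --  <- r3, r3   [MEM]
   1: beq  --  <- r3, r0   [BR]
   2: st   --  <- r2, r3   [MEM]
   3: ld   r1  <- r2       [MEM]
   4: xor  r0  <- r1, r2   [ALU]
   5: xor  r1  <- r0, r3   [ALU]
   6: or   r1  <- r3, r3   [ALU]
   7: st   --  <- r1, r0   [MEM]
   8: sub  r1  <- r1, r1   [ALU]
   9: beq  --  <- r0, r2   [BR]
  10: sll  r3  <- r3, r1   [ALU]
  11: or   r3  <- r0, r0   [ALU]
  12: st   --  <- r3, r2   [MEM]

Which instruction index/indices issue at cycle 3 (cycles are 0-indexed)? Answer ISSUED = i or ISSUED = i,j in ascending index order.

t=0 i0:st.MEM ; no-port MEM/BR
t=1 i1:beq.BR ; no-port BR/MEM
t=2 i2:st.MEM ; no-port MEM/MEM
t=3 i3:ld.MEM ; RAW r1
t=4 i4:xor.ALU ; RAW r0
t=5 i5:xor.ALU ; WAW r1
t=6 i6:or.ALU ; RAW r1
t=7 i7+i8:st.MEM sub.ALU ; dual
t=8 i9+i10:beq.BR sll.ALU ; dual
t=9 i11:or.ALU ; RAW r3
t=10 i12:st.MEM ; tail

ISSUED = 3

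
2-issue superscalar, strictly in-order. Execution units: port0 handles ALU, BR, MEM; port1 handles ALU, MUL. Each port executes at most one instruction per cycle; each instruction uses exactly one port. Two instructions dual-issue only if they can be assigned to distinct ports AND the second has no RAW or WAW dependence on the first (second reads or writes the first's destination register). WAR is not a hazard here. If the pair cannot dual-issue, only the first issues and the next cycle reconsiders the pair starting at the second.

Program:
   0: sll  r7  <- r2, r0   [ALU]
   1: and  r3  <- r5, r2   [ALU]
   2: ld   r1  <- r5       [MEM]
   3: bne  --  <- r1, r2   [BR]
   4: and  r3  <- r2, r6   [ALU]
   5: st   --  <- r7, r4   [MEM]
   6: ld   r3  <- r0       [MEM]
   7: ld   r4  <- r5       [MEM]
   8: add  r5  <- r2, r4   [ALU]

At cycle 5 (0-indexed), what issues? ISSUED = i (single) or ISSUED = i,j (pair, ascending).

t=0 i0&i1:sll.ALU;and.ALU ; pair
t=1 i2:ld.MEM ; no-port MEM/BR
t=2 i3&i4:bne.BR;and.ALU ; pair
t=3 i5:st.MEM ; no-port MEM/MEM
t=4 i6:ld.MEM ; no-port MEM/MEM
t=5 i7:ld.MEM ; RAW r4
t=6 i8:add.ALU ; tail

ISSUED = 7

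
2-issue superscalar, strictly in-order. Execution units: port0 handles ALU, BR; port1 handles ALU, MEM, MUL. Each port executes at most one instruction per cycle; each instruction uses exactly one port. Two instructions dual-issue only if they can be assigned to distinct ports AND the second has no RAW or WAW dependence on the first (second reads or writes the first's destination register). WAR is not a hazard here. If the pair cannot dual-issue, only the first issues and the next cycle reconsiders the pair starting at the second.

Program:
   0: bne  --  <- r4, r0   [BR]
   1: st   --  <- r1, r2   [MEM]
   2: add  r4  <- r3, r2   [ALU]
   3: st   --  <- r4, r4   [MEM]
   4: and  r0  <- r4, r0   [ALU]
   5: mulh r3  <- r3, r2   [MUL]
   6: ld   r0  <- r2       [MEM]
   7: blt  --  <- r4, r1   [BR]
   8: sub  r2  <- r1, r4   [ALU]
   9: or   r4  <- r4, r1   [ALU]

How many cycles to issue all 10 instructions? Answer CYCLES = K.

CYCLES = 6

#0 head=0: bne;st i0&i1 pair
#1 head=2: add i2 RAW r4
#2 head=3: st;and i3&i4 pair
#3 head=5: mulh i5 no-port MUL/MEM
#4 head=6: ld;blt i6&i7 pair
#5 head=8: sub;or i8&i9 pair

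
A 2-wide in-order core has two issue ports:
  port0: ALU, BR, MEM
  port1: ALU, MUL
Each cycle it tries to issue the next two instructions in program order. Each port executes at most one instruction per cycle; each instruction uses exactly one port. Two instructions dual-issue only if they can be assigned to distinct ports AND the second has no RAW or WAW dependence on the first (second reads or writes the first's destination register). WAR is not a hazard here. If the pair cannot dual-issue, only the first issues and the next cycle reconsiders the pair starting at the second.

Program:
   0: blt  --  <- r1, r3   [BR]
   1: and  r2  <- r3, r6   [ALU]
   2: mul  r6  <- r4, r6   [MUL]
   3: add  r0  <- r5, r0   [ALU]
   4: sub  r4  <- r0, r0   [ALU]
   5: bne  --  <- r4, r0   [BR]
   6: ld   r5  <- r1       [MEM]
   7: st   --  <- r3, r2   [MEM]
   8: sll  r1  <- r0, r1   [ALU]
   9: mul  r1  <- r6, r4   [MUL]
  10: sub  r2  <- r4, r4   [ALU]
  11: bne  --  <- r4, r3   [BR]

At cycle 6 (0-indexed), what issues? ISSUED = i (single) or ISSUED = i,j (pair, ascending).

[0] i0/i1  blt.BR/and.ALU  -- pair
[1] i2/i3  mul.MUL/add.ALU  -- pair
[2] i4  sub.ALU  -- RAW r4
[3] i5  bne.BR  -- no-port BR/MEM
[4] i6  ld.MEM  -- no-port MEM/MEM
[5] i7/i8  st.MEM/sll.ALU  -- pair
[6] i9/i10  mul.MUL/sub.ALU  -- pair
[7] i11  bne.BR  -- tail

ISSUED = 9,10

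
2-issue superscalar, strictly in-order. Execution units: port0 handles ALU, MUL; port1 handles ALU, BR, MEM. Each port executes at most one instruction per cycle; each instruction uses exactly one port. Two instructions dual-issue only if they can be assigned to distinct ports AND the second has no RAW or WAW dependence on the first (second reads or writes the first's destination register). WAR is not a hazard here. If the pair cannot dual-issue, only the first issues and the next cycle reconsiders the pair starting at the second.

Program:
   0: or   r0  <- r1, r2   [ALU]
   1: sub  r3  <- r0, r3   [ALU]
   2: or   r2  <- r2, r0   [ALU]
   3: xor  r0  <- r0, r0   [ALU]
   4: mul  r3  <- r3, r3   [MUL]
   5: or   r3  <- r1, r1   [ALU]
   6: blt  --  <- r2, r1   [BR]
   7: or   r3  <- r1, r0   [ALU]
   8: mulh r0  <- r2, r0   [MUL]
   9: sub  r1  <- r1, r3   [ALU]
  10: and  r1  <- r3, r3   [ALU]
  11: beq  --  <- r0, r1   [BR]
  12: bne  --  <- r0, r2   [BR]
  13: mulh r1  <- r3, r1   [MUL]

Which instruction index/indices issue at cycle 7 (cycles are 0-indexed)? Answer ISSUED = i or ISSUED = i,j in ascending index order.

  cy0 -> i0 (or.ALU) RAW r0
  cy1 -> i1&i2 (sub.ALU/or.ALU) pair
  cy2 -> i3&i4 (xor.ALU/mul.MUL) pair
  cy3 -> i5&i6 (or.ALU/blt.BR) pair
  cy4 -> i7&i8 (or.ALU/mulh.MUL) pair
  cy5 -> i9 (sub.ALU) WAW r1
  cy6 -> i10 (and.ALU) RAW r1
  cy7 -> i11 (beq.BR) no-port BR/BR
  cy8 -> i12&i13 (bne.BR/mulh.MUL) pair

ISSUED = 11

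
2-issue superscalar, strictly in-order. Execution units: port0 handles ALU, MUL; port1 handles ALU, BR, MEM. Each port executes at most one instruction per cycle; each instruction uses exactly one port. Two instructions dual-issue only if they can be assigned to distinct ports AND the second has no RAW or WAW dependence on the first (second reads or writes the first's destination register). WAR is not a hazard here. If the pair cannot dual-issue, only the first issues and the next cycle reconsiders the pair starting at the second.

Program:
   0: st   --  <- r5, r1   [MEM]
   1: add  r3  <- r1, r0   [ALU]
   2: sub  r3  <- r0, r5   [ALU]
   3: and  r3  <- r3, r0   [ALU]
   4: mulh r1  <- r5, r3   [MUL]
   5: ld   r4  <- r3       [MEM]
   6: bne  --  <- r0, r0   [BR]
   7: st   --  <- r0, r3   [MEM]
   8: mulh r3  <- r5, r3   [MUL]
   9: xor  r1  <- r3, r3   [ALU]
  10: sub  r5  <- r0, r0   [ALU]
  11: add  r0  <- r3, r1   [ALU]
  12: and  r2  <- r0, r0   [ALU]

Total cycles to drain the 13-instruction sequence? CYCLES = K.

  cy0 -> i0/i1 (st.MEM add.ALU) pair
  cy1 -> i2 (sub.ALU) RAW+WAW r3
  cy2 -> i3 (and.ALU) RAW r3
  cy3 -> i4/i5 (mulh.MUL ld.MEM) pair
  cy4 -> i6 (bne.BR) no-port BR/MEM
  cy5 -> i7/i8 (st.MEM mulh.MUL) pair
  cy6 -> i9/i10 (xor.ALU sub.ALU) pair
  cy7 -> i11 (add.ALU) RAW r0
  cy8 -> i12 (and.ALU) tail

CYCLES = 9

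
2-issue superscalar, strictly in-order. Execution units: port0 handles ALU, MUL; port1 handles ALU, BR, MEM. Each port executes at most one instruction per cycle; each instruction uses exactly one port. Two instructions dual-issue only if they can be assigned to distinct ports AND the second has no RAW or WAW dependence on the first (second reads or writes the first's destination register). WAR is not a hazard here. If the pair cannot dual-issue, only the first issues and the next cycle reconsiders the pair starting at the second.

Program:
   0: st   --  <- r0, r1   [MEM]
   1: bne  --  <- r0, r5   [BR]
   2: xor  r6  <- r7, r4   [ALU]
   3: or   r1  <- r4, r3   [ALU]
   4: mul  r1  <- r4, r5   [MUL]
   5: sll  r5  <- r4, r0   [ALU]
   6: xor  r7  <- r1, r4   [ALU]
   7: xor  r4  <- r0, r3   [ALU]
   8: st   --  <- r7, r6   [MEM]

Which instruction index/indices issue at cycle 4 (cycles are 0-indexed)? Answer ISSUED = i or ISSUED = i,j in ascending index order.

ISSUED = 6,7

  cy0 -> i0 (st) no-port MEM/BR
  cy1 -> i1,i2 (bne/xor) 2-wide
  cy2 -> i3 (or) WAW r1
  cy3 -> i4,i5 (mul/sll) 2-wide
  cy4 -> i6,i7 (xor/xor) 2-wide
  cy5 -> i8 (st) tail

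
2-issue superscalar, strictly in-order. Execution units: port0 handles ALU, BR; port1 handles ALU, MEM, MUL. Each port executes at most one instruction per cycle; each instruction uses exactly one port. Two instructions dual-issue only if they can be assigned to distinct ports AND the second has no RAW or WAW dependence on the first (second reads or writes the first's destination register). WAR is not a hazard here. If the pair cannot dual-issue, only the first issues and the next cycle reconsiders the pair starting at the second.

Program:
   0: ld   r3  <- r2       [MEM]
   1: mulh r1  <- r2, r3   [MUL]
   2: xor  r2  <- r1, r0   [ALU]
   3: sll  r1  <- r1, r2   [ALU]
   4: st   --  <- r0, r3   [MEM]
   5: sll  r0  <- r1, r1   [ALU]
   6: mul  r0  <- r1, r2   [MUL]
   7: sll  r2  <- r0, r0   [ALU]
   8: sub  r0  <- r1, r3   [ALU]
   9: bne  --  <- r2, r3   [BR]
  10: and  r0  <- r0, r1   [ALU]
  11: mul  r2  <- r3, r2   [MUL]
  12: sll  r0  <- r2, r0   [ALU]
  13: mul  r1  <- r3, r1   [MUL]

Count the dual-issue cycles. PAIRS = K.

  cy0 -> i0 (ld.MEM) no-port MEM/MUL
  cy1 -> i1 (mulh.MUL) RAW r1
  cy2 -> i2 (xor.ALU) RAW r2
  cy3 -> i3+i4 (sll.ALU st.MEM) pair
  cy4 -> i5 (sll.ALU) WAW r0
  cy5 -> i6 (mul.MUL) RAW r0
  cy6 -> i7+i8 (sll.ALU sub.ALU) pair
  cy7 -> i9+i10 (bne.BR and.ALU) pair
  cy8 -> i11 (mul.MUL) RAW r2
  cy9 -> i12+i13 (sll.ALU mul.MUL) pair

PAIRS = 4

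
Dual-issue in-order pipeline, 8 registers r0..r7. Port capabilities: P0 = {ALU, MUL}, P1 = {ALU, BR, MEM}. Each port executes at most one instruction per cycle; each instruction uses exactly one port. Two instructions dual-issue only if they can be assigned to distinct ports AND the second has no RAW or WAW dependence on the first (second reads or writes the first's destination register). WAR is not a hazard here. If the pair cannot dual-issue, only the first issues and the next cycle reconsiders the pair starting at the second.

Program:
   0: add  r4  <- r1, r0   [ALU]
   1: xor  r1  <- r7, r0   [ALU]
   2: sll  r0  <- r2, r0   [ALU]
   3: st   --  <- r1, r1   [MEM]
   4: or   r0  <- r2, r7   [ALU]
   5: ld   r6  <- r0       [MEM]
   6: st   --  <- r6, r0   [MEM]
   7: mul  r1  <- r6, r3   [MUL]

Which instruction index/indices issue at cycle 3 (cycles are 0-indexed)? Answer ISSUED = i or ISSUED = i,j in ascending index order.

ISSUED = 5

[0] i0,i1  add.ALU/xor.ALU  -- pair
[1] i2,i3  sll.ALU/st.MEM  -- pair
[2] i4  or.ALU  -- RAW r0
[3] i5  ld.MEM  -- no-port MEM/MEM
[4] i6,i7  st.MEM/mul.MUL  -- pair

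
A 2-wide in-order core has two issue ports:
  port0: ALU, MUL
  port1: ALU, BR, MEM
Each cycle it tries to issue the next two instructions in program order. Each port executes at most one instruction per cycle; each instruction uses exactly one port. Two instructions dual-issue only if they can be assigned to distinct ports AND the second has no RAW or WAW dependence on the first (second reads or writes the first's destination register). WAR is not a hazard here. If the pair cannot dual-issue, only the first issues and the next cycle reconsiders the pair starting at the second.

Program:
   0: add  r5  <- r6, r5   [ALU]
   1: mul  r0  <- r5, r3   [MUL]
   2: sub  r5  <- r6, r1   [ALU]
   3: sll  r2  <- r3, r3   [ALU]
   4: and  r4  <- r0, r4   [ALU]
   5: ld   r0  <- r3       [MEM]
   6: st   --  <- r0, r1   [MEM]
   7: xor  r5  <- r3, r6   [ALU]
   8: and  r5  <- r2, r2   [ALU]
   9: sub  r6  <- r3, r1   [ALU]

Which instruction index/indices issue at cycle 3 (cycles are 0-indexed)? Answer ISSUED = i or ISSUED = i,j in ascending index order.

t=0 i0:add.ALU ; RAW r5
t=1 i1/i2:mul.MUL sub.ALU ; pair
t=2 i3/i4:sll.ALU and.ALU ; pair
t=3 i5:ld.MEM ; no-port MEM/MEM
t=4 i6/i7:st.MEM xor.ALU ; pair
t=5 i8/i9:and.ALU sub.ALU ; pair

ISSUED = 5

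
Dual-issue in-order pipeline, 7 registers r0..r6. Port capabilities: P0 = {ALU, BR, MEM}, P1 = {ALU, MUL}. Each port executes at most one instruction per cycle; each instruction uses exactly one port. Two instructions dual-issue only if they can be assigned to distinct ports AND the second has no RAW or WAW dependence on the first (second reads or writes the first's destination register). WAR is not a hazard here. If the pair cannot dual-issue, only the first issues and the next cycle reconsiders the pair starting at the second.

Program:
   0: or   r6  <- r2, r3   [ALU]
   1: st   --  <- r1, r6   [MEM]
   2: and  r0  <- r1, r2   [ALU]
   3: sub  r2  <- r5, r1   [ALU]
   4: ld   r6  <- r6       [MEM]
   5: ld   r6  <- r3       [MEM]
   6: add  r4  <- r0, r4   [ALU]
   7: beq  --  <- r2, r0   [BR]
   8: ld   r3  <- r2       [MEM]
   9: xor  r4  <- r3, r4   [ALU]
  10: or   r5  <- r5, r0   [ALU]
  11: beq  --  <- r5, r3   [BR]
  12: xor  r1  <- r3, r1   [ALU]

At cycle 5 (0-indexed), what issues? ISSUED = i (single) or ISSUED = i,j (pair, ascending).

ISSUED = 8

[0] i0  or  -- RAW r6
[1] i1,i2  st;and  -- 2-wide
[2] i3,i4  sub;ld  -- 2-wide
[3] i5,i6  ld;add  -- 2-wide
[4] i7  beq  -- no-port BR/MEM
[5] i8  ld  -- RAW r3
[6] i9,i10  xor;or  -- 2-wide
[7] i11,i12  beq;xor  -- 2-wide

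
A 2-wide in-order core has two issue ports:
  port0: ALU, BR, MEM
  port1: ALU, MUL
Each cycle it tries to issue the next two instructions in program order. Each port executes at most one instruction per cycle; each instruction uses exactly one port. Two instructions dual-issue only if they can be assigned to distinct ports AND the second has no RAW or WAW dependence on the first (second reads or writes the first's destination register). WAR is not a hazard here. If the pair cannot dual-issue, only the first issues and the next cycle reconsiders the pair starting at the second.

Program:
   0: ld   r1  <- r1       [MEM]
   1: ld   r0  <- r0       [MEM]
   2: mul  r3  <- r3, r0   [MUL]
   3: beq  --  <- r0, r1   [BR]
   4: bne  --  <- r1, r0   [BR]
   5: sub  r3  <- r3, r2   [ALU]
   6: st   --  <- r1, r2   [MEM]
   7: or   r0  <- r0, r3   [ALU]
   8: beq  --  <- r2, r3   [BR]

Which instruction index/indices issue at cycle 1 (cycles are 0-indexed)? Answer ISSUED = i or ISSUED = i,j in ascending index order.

#0 head=0: ld.MEM i0 no-port MEM/MEM
#1 head=1: ld.MEM i1 RAW r0
#2 head=2: mul.MUL;beq.BR i2&i3 pair
#3 head=4: bne.BR;sub.ALU i4&i5 pair
#4 head=6: st.MEM;or.ALU i6&i7 pair
#5 head=8: beq.BR i8 tail

ISSUED = 1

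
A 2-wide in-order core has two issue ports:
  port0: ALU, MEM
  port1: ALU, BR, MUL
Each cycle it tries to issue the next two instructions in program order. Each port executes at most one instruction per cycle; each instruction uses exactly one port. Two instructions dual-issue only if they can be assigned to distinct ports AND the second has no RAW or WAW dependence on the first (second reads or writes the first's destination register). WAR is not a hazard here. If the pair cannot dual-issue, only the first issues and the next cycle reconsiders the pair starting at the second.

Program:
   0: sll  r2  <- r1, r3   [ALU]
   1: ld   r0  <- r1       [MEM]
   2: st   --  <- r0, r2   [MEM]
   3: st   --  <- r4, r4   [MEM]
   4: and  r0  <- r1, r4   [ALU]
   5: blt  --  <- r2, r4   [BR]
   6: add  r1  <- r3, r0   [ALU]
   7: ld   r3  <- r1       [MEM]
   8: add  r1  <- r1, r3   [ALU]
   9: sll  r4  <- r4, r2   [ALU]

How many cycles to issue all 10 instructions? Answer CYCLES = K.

t=0 i0/i1:sll.ALU/ld.MEM ; 2-wide
t=1 i2:st.MEM ; no-port MEM/MEM
t=2 i3/i4:st.MEM/and.ALU ; 2-wide
t=3 i5/i6:blt.BR/add.ALU ; 2-wide
t=4 i7:ld.MEM ; RAW r3
t=5 i8/i9:add.ALU/sll.ALU ; 2-wide

CYCLES = 6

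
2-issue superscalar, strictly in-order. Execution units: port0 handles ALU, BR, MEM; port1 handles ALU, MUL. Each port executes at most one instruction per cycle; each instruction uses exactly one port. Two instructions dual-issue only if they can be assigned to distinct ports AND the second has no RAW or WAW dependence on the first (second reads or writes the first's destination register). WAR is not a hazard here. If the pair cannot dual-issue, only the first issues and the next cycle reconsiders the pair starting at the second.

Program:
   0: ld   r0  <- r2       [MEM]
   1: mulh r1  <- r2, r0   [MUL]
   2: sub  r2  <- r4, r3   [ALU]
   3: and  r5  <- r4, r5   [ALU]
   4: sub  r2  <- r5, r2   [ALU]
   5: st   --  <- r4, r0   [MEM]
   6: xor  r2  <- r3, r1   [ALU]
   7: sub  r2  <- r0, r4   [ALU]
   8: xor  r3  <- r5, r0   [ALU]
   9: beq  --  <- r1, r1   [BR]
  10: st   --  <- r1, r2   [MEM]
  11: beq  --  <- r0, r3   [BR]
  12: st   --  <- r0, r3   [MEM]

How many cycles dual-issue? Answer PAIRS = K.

c0: i0 ld.MEM  RAW r0
c1: i1+i2 mulh.MUL/sub.ALU  2-wide
c2: i3 and.ALU  RAW r5
c3: i4+i5 sub.ALU/st.MEM  2-wide
c4: i6 xor.ALU  WAW r2
c5: i7+i8 sub.ALU/xor.ALU  2-wide
c6: i9 beq.BR  no-port BR/MEM
c7: i10 st.MEM  no-port MEM/BR
c8: i11 beq.BR  no-port BR/MEM
c9: i12 st.MEM  tail

PAIRS = 3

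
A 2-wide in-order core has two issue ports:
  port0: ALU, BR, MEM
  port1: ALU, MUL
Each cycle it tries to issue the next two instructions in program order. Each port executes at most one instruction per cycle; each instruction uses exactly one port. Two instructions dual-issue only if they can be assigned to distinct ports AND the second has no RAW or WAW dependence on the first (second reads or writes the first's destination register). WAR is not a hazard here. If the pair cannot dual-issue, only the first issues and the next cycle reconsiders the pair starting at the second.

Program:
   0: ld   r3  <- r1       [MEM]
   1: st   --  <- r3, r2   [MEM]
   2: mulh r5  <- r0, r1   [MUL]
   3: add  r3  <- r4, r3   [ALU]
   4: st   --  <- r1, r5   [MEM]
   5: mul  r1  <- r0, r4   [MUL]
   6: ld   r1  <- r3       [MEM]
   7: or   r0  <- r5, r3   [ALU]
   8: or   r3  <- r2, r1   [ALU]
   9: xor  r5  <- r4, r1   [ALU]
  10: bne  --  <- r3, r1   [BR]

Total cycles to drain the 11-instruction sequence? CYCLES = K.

t=0 i0:ld.MEM ; no-port MEM/MEM
t=1 i1&i2:st.MEM/mulh.MUL ; pair
t=2 i3&i4:add.ALU/st.MEM ; pair
t=3 i5:mul.MUL ; WAW r1
t=4 i6&i7:ld.MEM/or.ALU ; pair
t=5 i8&i9:or.ALU/xor.ALU ; pair
t=6 i10:bne.BR ; tail

CYCLES = 7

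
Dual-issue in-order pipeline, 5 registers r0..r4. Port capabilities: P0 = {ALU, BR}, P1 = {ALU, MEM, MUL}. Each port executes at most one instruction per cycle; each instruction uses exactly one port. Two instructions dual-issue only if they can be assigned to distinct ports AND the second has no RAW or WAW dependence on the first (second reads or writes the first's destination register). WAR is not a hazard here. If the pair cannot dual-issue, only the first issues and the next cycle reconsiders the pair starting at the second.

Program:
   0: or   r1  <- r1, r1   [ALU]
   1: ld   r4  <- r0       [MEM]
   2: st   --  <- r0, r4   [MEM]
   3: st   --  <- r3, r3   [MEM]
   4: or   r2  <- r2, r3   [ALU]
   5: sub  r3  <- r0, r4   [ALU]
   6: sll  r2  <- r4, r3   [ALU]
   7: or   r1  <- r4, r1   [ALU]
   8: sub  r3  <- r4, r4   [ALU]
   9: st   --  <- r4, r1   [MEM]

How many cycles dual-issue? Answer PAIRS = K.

[0] i0+i1  or/ld  -- 2-wide
[1] i2  st  -- no-port MEM/MEM
[2] i3+i4  st/or  -- 2-wide
[3] i5  sub  -- RAW r3
[4] i6+i7  sll/or  -- 2-wide
[5] i8+i9  sub/st  -- 2-wide

PAIRS = 4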